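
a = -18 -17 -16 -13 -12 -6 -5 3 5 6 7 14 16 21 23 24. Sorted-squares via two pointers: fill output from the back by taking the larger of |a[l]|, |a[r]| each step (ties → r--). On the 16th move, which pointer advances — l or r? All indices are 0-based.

r

l=0 r=15: |-18|<=|24| out[15]=576, r--
l=0 r=14: |-18|<=|23| out[14]=529, r--
l=0 r=13: |-18|<=|21| out[13]=441, r--
l=0 r=12: |-18|>|16| out[12]=324, l++
l=1 r=12: |-17|>|16| out[11]=289, l++
l=2 r=12: |-16|<=|16| out[10]=256, r--
l=2 r=11: |-16|>|14| out[9]=256, l++
l=3 r=11: |-13|<=|14| out[8]=196, r--
l=3 r=10: |-13|>|7| out[7]=169, l++
l=4 r=10: |-12|>|7| out[6]=144, l++
l=5 r=10: |-6|<=|7| out[5]=49, r--
l=5 r=9: |-6|<=|6| out[4]=36, r--
l=5 r=8: |-6|>|5| out[3]=36, l++
l=6 r=8: |-5|<=|5| out[2]=25, r--
l=6 r=7: |-5|>|3| out[1]=25, l++
l=7 r=7: |3|<=|3| out[0]=9, r--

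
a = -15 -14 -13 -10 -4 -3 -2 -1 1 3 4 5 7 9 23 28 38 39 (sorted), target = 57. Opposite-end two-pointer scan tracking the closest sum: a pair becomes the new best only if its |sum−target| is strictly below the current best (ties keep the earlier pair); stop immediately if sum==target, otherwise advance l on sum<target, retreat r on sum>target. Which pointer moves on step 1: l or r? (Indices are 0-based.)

l

l=0 r=17: -15+39=24 d=33 *, l++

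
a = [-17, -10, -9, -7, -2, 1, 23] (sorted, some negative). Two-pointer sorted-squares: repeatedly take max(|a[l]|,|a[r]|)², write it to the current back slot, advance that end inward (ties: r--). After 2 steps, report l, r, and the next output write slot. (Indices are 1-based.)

l=2, r=6, next write slot=5

[1,7] |-17|<=|23| out[7]=529 → r--
[1,6] |-17|>|1| out[6]=289 → l++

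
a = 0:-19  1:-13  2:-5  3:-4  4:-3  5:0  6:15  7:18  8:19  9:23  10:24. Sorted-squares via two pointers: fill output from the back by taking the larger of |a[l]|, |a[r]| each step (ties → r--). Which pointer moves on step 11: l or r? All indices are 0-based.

[0,10] |-19|<=|24| out[10]=576 → r--
[0,9] |-19|<=|23| out[9]=529 → r--
[0,8] |-19|<=|19| out[8]=361 → r--
[0,7] |-19|>|18| out[7]=361 → l++
[1,7] |-13|<=|18| out[6]=324 → r--
[1,6] |-13|<=|15| out[5]=225 → r--
[1,5] |-13|>|0| out[4]=169 → l++
[2,5] |-5|>|0| out[3]=25 → l++
[3,5] |-4|>|0| out[2]=16 → l++
[4,5] |-3|>|0| out[1]=9 → l++
[5,5] |0|<=|0| out[0]=0 → r--

r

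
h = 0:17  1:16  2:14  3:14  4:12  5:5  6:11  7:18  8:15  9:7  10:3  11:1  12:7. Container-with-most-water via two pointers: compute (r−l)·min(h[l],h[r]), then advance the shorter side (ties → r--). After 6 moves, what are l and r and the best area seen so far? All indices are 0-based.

l=1, r=7, best area=120

[0,12] min(17,7)*12=84 best=84 * → r--
[0,11] min(17,1)*11=11 best=84 → r--
[0,10] min(17,3)*10=30 best=84 → r--
[0,9] min(17,7)*9=63 best=84 → r--
[0,8] min(17,15)*8=120 best=120 * → r--
[0,7] min(17,18)*7=119 best=120 → l++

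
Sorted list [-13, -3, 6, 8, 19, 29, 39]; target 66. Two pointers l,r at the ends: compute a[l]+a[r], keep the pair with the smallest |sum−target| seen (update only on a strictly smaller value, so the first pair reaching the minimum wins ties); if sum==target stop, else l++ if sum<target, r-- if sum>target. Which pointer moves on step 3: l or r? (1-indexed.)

l=1 r=7: -13+39=26 d=40 *, l++
l=2 r=7: -3+39=36 d=30 *, l++
l=3 r=7: 6+39=45 d=21 *, l++

l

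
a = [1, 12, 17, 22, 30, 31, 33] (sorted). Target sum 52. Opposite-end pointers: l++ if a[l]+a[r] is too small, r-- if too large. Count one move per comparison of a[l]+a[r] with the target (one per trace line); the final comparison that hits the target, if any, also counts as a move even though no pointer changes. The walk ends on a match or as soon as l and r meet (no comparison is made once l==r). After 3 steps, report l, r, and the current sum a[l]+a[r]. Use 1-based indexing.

l=1 r=7: 1+33=34 <52, l++
l=2 r=7: 12+33=45 <52, l++
l=3 r=7: 17+33=50 <52, l++

l=4, r=7, sum=55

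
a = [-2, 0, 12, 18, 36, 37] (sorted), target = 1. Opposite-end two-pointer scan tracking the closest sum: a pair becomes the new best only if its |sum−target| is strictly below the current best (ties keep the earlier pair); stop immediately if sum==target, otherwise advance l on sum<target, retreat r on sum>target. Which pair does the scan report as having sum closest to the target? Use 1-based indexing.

l=1 r=6: -2+37=35 d=34 *, r--
l=1 r=5: -2+36=34 d=33 *, r--
l=1 r=4: -2+18=16 d=15 *, r--
l=1 r=3: -2+12=10 d=9 *, r--
l=1 r=2: -2+0=-2 d=3 *, l++

pair (-2, 0) with sum -2 (|Δ|=3)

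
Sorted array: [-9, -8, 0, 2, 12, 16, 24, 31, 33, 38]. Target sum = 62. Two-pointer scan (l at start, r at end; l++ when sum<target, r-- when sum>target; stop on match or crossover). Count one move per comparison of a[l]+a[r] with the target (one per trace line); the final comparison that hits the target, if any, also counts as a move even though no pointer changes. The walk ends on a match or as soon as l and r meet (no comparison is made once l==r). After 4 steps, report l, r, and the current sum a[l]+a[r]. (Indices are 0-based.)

l=4, r=9, sum=50

l=0 r=9: -9+38=29 <62, l++
l=1 r=9: -8+38=30 <62, l++
l=2 r=9: 0+38=38 <62, l++
l=3 r=9: 2+38=40 <62, l++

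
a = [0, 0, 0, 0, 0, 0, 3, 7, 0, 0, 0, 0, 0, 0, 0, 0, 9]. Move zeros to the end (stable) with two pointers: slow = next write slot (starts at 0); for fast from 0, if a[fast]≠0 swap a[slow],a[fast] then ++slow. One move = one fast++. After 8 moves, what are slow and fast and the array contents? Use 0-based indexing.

slow=2, fast=8, a=[3, 7, 0, 0, 0, 0, 0, 0, 0, 0, 0, 0, 0, 0, 0, 0, 9]

slow=0 fast=0: a[fast]=0, fast++
slow=0 fast=1: a[fast]=0, fast++
slow=0 fast=2: a[fast]=0, fast++
slow=0 fast=3: a[fast]=0, fast++
slow=0 fast=4: a[fast]=0, fast++
slow=0 fast=5: a[fast]=0, fast++
slow=0 fast=6: a[fast]=3≠0 swap→a[0]=3, slow++,fast++
slow=1 fast=7: a[fast]=7≠0 swap→a[1]=7, slow++,fast++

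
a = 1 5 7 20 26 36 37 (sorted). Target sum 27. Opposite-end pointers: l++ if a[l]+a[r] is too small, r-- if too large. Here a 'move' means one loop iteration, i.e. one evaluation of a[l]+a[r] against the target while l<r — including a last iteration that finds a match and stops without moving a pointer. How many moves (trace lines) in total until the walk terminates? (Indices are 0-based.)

3 moves

l=0 r=6: 1+37=38 >27, r--
l=0 r=5: 1+36=37 >27, r--
l=0 r=4: 1+26=27, found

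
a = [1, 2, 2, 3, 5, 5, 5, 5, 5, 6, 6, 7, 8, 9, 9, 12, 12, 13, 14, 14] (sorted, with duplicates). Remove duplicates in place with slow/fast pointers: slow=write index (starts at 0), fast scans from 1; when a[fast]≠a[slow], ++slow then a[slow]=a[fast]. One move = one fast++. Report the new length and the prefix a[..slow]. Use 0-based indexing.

slow=0 fast=1: a[fast]=2≠a[slow]=1 write a[1]=2, slow++,fast++
slow=1 fast=2: a[fast]=2=a[slow] dup, fast++
slow=1 fast=3: a[fast]=3≠a[slow]=2 write a[2]=3, slow++,fast++
slow=2 fast=4: a[fast]=5≠a[slow]=3 write a[3]=5, slow++,fast++
slow=3 fast=5: a[fast]=5=a[slow] dup, fast++
slow=3 fast=6: a[fast]=5=a[slow] dup, fast++
slow=3 fast=7: a[fast]=5=a[slow] dup, fast++
slow=3 fast=8: a[fast]=5=a[slow] dup, fast++
slow=3 fast=9: a[fast]=6≠a[slow]=5 write a[4]=6, slow++,fast++
slow=4 fast=10: a[fast]=6=a[slow] dup, fast++
slow=4 fast=11: a[fast]=7≠a[slow]=6 write a[5]=7, slow++,fast++
slow=5 fast=12: a[fast]=8≠a[slow]=7 write a[6]=8, slow++,fast++
slow=6 fast=13: a[fast]=9≠a[slow]=8 write a[7]=9, slow++,fast++
slow=7 fast=14: a[fast]=9=a[slow] dup, fast++
slow=7 fast=15: a[fast]=12≠a[slow]=9 write a[8]=12, slow++,fast++
slow=8 fast=16: a[fast]=12=a[slow] dup, fast++
slow=8 fast=17: a[fast]=13≠a[slow]=12 write a[9]=13, slow++,fast++
slow=9 fast=18: a[fast]=14≠a[slow]=13 write a[10]=14, slow++,fast++
slow=10 fast=19: a[fast]=14=a[slow] dup, fast++

length 11; prefix = [1, 2, 3, 5, 6, 7, 8, 9, 12, 13, 14]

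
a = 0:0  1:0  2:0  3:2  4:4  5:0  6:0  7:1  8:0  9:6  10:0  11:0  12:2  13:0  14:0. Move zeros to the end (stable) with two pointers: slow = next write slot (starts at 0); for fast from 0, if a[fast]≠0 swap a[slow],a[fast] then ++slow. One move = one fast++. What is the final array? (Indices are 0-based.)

slow=0 fast=0: a[fast]=0, fast++
slow=0 fast=1: a[fast]=0, fast++
slow=0 fast=2: a[fast]=0, fast++
slow=0 fast=3: a[fast]=2≠0 swap→a[0]=2, slow++,fast++
slow=1 fast=4: a[fast]=4≠0 swap→a[1]=4, slow++,fast++
slow=2 fast=5: a[fast]=0, fast++
slow=2 fast=6: a[fast]=0, fast++
slow=2 fast=7: a[fast]=1≠0 swap→a[2]=1, slow++,fast++
slow=3 fast=8: a[fast]=0, fast++
slow=3 fast=9: a[fast]=6≠0 swap→a[3]=6, slow++,fast++
slow=4 fast=10: a[fast]=0, fast++
slow=4 fast=11: a[fast]=0, fast++
slow=4 fast=12: a[fast]=2≠0 swap→a[4]=2, slow++,fast++
slow=5 fast=13: a[fast]=0, fast++
slow=5 fast=14: a[fast]=0, fast++

[2, 4, 1, 6, 2, 0, 0, 0, 0, 0, 0, 0, 0, 0, 0]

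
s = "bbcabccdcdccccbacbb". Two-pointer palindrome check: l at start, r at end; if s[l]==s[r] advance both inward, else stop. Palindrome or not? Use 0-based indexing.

not a palindrome (mismatch at 7,11)

[0,18] 'b'=='b' → l++,r--
[1,17] 'b'=='b' → l++,r--
[2,16] 'c'=='c' → l++,r--
[3,15] 'a'=='a' → l++,r--
[4,14] 'b'=='b' → l++,r--
[5,13] 'c'=='c' → l++,r--
[6,12] 'c'=='c' → l++,r--
[7,11] 'd'!='c' → stop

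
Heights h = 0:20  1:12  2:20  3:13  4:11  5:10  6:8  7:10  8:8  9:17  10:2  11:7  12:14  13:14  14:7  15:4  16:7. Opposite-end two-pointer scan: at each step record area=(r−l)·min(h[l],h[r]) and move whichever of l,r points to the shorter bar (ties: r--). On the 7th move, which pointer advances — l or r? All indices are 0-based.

l=0 r=16: min(20,7)*16=112 best=112 *, r--
l=0 r=15: min(20,4)*15=60 best=112, r--
l=0 r=14: min(20,7)*14=98 best=112, r--
l=0 r=13: min(20,14)*13=182 best=182 *, r--
l=0 r=12: min(20,14)*12=168 best=182, r--
l=0 r=11: min(20,7)*11=77 best=182, r--
l=0 r=10: min(20,2)*10=20 best=182, r--

r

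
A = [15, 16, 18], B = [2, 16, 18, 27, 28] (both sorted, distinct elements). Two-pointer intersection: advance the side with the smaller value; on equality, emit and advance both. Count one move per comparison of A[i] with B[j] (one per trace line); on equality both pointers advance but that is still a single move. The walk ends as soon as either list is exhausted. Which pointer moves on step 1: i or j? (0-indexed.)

j

[i=0,j=0] 15>2 → j++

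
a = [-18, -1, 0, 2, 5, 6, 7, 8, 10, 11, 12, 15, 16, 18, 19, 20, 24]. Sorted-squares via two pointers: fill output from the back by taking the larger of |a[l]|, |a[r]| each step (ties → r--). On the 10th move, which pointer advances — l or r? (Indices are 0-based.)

r

[0,16] |-18|<=|24| out[16]=576 → r--
[0,15] |-18|<=|20| out[15]=400 → r--
[0,14] |-18|<=|19| out[14]=361 → r--
[0,13] |-18|<=|18| out[13]=324 → r--
[0,12] |-18|>|16| out[12]=324 → l++
[1,12] |-1|<=|16| out[11]=256 → r--
[1,11] |-1|<=|15| out[10]=225 → r--
[1,10] |-1|<=|12| out[9]=144 → r--
[1,9] |-1|<=|11| out[8]=121 → r--
[1,8] |-1|<=|10| out[7]=100 → r--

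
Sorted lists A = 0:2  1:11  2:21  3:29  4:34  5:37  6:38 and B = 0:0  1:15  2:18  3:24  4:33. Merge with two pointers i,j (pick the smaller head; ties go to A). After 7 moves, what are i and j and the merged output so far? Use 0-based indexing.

i=3, j=4, merged so far=[0, 2, 11, 15, 18, 21, 24]

i=0 j=0: A[i]=2>B[j]=0 take 0, j++
i=0 j=1: A[i]=2<=B[j]=15 take 2, i++
i=1 j=1: A[i]=11<=B[j]=15 take 11, i++
i=2 j=1: A[i]=21>B[j]=15 take 15, j++
i=2 j=2: A[i]=21>B[j]=18 take 18, j++
i=2 j=3: A[i]=21<=B[j]=24 take 21, i++
i=3 j=3: A[i]=29>B[j]=24 take 24, j++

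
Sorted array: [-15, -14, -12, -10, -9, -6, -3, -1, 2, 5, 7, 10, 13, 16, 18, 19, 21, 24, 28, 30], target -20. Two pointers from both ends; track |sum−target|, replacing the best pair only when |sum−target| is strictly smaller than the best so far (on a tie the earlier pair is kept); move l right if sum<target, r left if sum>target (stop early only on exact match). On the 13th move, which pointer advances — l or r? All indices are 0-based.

[0,19] -15+30=15 d=35 * → r--
[0,18] -15+28=13 d=33 * → r--
[0,17] -15+24=9 d=29 * → r--
[0,16] -15+21=6 d=26 * → r--
[0,15] -15+19=4 d=24 * → r--
[0,14] -15+18=3 d=23 * → r--
[0,13] -15+16=1 d=21 * → r--
[0,12] -15+13=-2 d=18 * → r--
[0,11] -15+10=-5 d=15 * → r--
[0,10] -15+7=-8 d=12 * → r--
[0,9] -15+5=-10 d=10 * → r--
[0,8] -15+2=-13 d=7 * → r--
[0,7] -15+-1=-16 d=4 * → r--

r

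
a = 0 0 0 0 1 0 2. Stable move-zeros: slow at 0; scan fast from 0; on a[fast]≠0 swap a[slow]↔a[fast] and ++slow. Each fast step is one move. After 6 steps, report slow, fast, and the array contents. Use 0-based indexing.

(s=0,f=0) a[fast]=0 → fast++
(s=0,f=1) a[fast]=0 → fast++
(s=0,f=2) a[fast]=0 → fast++
(s=0,f=3) a[fast]=0 → fast++
(s=0,f=4) a[fast]=1≠0 swap→a[0]=1 → slow++,fast++
(s=1,f=5) a[fast]=0 → fast++

slow=1, fast=6, a=[1, 0, 0, 0, 0, 0, 2]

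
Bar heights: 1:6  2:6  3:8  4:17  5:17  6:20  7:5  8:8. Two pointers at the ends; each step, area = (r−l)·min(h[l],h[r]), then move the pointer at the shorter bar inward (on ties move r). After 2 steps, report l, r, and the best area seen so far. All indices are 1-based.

[1,8] min(6,8)*7=42 best=42 * → l++
[2,8] min(6,8)*6=36 best=42 → l++

l=3, r=8, best area=42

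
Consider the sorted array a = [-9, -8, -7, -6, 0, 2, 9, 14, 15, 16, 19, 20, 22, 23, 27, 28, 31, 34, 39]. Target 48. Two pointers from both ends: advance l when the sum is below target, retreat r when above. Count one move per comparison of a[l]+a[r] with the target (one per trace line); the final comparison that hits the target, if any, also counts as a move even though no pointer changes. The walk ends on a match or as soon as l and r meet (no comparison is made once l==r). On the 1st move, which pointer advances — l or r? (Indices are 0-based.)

[0,18] -9+39=30 <48 → l++

l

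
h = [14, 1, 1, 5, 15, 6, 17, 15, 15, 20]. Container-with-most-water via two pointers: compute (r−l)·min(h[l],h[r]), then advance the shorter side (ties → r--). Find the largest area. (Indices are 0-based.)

l=0 r=9: min(14,20)*9=126 best=126 *, l++
l=1 r=9: min(1,20)*8=8 best=126, l++
l=2 r=9: min(1,20)*7=7 best=126, l++
l=3 r=9: min(5,20)*6=30 best=126, l++
l=4 r=9: min(15,20)*5=75 best=126, l++
l=5 r=9: min(6,20)*4=24 best=126, l++
l=6 r=9: min(17,20)*3=51 best=126, l++
l=7 r=9: min(15,20)*2=30 best=126, l++
l=8 r=9: min(15,20)*1=15 best=126, l++

max area = 126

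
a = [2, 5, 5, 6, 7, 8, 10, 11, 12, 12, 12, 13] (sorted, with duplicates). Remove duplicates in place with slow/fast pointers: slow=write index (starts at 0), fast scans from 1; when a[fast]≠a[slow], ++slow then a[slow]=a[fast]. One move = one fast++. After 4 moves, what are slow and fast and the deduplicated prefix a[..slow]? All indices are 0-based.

(s=0,f=1) a[fast]=5≠a[slow]=2 write a[1]=5 → slow++,fast++
(s=1,f=2) a[fast]=5=a[slow] dup → fast++
(s=1,f=3) a[fast]=6≠a[slow]=5 write a[2]=6 → slow++,fast++
(s=2,f=4) a[fast]=7≠a[slow]=6 write a[3]=7 → slow++,fast++

slow=3, fast=5, prefix=[2, 5, 6, 7]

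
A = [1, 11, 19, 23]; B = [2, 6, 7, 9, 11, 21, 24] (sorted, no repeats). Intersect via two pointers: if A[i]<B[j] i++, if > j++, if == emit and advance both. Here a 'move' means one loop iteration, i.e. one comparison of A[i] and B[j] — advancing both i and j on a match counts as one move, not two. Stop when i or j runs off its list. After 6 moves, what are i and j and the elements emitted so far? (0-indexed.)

i=2, j=5, emitted=[11]

i=0 j=0: 1<2, i++
i=1 j=0: 11>2, j++
i=1 j=1: 11>6, j++
i=1 j=2: 11>7, j++
i=1 j=3: 11>9, j++
i=1 j=4: 11==11 emit, i++,j++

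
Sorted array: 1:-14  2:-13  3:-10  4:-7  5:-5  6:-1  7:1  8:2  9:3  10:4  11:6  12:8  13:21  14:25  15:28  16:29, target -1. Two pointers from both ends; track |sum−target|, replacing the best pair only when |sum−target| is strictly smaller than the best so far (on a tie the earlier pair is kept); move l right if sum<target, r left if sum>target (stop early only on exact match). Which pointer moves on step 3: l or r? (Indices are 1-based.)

r

[1,16] -14+29=15 d=16 * → r--
[1,15] -14+28=14 d=15 * → r--
[1,14] -14+25=11 d=12 * → r--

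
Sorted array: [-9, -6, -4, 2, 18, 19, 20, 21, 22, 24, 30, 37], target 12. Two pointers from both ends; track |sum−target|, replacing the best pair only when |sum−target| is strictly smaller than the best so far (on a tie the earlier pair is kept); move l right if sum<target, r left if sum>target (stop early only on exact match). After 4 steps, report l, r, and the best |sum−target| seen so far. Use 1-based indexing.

l=1, r=8, best |Δ|=1

[1,12] -9+37=28 d=16 * → r--
[1,11] -9+30=21 d=9 * → r--
[1,10] -9+24=15 d=3 * → r--
[1,9] -9+22=13 d=1 * → r--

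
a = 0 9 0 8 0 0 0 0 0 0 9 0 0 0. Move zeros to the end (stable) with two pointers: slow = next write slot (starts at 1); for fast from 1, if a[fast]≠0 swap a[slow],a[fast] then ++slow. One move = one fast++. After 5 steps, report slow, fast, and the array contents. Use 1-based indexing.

(s=1,f=1) a[fast]=0 → fast++
(s=1,f=2) a[fast]=9≠0 swap→a[1]=9 → slow++,fast++
(s=2,f=3) a[fast]=0 → fast++
(s=2,f=4) a[fast]=8≠0 swap→a[2]=8 → slow++,fast++
(s=3,f=5) a[fast]=0 → fast++

slow=3, fast=6, a=[9, 8, 0, 0, 0, 0, 0, 0, 0, 0, 9, 0, 0, 0]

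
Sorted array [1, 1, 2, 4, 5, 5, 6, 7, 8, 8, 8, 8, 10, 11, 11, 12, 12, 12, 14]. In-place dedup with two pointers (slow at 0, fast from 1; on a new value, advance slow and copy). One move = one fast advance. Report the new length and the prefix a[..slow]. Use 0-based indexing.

slow=0 fast=1: a[fast]=1=a[slow] dup, fast++
slow=0 fast=2: a[fast]=2≠a[slow]=1 write a[1]=2, slow++,fast++
slow=1 fast=3: a[fast]=4≠a[slow]=2 write a[2]=4, slow++,fast++
slow=2 fast=4: a[fast]=5≠a[slow]=4 write a[3]=5, slow++,fast++
slow=3 fast=5: a[fast]=5=a[slow] dup, fast++
slow=3 fast=6: a[fast]=6≠a[slow]=5 write a[4]=6, slow++,fast++
slow=4 fast=7: a[fast]=7≠a[slow]=6 write a[5]=7, slow++,fast++
slow=5 fast=8: a[fast]=8≠a[slow]=7 write a[6]=8, slow++,fast++
slow=6 fast=9: a[fast]=8=a[slow] dup, fast++
slow=6 fast=10: a[fast]=8=a[slow] dup, fast++
slow=6 fast=11: a[fast]=8=a[slow] dup, fast++
slow=6 fast=12: a[fast]=10≠a[slow]=8 write a[7]=10, slow++,fast++
slow=7 fast=13: a[fast]=11≠a[slow]=10 write a[8]=11, slow++,fast++
slow=8 fast=14: a[fast]=11=a[slow] dup, fast++
slow=8 fast=15: a[fast]=12≠a[slow]=11 write a[9]=12, slow++,fast++
slow=9 fast=16: a[fast]=12=a[slow] dup, fast++
slow=9 fast=17: a[fast]=12=a[slow] dup, fast++
slow=9 fast=18: a[fast]=14≠a[slow]=12 write a[10]=14, slow++,fast++

length 11; prefix = [1, 2, 4, 5, 6, 7, 8, 10, 11, 12, 14]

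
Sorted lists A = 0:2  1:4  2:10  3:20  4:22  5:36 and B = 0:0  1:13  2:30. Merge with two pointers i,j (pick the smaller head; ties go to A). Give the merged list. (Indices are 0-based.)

i=0 j=0: A[i]=2>B[j]=0 take 0, j++
i=0 j=1: A[i]=2<=B[j]=13 take 2, i++
i=1 j=1: A[i]=4<=B[j]=13 take 4, i++
i=2 j=1: A[i]=10<=B[j]=13 take 10, i++
i=3 j=1: A[i]=20>B[j]=13 take 13, j++
i=3 j=2: A[i]=20<=B[j]=30 take 20, i++
i=4 j=2: A[i]=22<=B[j]=30 take 22, i++
i=5 j=2: A[i]=36>B[j]=30 take 30, j++
i=5 j=3: B done, take A[i]=36, i++

[0, 2, 4, 10, 13, 20, 22, 30, 36]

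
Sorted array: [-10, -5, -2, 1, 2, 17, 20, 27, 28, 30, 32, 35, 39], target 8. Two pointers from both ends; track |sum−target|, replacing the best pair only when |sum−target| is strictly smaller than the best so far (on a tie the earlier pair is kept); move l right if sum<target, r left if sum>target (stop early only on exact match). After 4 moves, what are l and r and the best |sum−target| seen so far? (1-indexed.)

l=1, r=9, best |Δ|=12

l=1 r=13: -10+39=29 d=21 *, r--
l=1 r=12: -10+35=25 d=17 *, r--
l=1 r=11: -10+32=22 d=14 *, r--
l=1 r=10: -10+30=20 d=12 *, r--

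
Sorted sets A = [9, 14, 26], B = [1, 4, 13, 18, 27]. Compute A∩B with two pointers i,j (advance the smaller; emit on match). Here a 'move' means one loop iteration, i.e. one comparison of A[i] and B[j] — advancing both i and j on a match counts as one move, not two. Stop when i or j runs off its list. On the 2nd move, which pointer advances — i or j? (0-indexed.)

[i=0,j=0] 9>1 → j++
[i=0,j=1] 9>4 → j++

j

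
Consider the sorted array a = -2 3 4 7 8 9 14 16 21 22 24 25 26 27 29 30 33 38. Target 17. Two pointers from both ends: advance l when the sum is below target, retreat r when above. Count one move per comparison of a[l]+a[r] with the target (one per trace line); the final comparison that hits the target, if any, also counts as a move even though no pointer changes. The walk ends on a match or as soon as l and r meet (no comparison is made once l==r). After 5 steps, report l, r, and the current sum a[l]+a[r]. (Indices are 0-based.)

l=0 r=17: -2+38=36 >17, r--
l=0 r=16: -2+33=31 >17, r--
l=0 r=15: -2+30=28 >17, r--
l=0 r=14: -2+29=27 >17, r--
l=0 r=13: -2+27=25 >17, r--

l=0, r=12, sum=24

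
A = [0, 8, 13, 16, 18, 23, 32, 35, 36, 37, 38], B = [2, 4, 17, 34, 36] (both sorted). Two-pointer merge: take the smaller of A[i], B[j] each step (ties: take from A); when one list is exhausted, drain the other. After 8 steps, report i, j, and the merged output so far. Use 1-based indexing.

i=6, j=4, merged so far=[0, 2, 4, 8, 13, 16, 17, 18]

[i=1,j=1] A[i]=0<=B[j]=2 take 0 → i++
[i=2,j=1] A[i]=8>B[j]=2 take 2 → j++
[i=2,j=2] A[i]=8>B[j]=4 take 4 → j++
[i=2,j=3] A[i]=8<=B[j]=17 take 8 → i++
[i=3,j=3] A[i]=13<=B[j]=17 take 13 → i++
[i=4,j=3] A[i]=16<=B[j]=17 take 16 → i++
[i=5,j=3] A[i]=18>B[j]=17 take 17 → j++
[i=5,j=4] A[i]=18<=B[j]=34 take 18 → i++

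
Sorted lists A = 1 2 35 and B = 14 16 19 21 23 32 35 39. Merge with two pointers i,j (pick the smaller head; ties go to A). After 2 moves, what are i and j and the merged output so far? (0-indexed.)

i=2, j=0, merged so far=[1, 2]

[i=0,j=0] A[i]=1<=B[j]=14 take 1 → i++
[i=1,j=0] A[i]=2<=B[j]=14 take 2 → i++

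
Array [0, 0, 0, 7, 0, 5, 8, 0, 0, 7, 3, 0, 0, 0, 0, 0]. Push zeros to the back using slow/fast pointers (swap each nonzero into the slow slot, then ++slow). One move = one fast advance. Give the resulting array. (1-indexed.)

slow=1 fast=1: a[fast]=0, fast++
slow=1 fast=2: a[fast]=0, fast++
slow=1 fast=3: a[fast]=0, fast++
slow=1 fast=4: a[fast]=7≠0 swap→a[1]=7, slow++,fast++
slow=2 fast=5: a[fast]=0, fast++
slow=2 fast=6: a[fast]=5≠0 swap→a[2]=5, slow++,fast++
slow=3 fast=7: a[fast]=8≠0 swap→a[3]=8, slow++,fast++
slow=4 fast=8: a[fast]=0, fast++
slow=4 fast=9: a[fast]=0, fast++
slow=4 fast=10: a[fast]=7≠0 swap→a[4]=7, slow++,fast++
slow=5 fast=11: a[fast]=3≠0 swap→a[5]=3, slow++,fast++
slow=6 fast=12: a[fast]=0, fast++
slow=6 fast=13: a[fast]=0, fast++
slow=6 fast=14: a[fast]=0, fast++
slow=6 fast=15: a[fast]=0, fast++
slow=6 fast=16: a[fast]=0, fast++

[7, 5, 8, 7, 3, 0, 0, 0, 0, 0, 0, 0, 0, 0, 0, 0]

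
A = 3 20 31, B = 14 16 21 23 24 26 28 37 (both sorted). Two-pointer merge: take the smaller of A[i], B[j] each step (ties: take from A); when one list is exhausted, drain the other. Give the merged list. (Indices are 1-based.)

i=1 j=1: A[i]=3<=B[j]=14 take 3, i++
i=2 j=1: A[i]=20>B[j]=14 take 14, j++
i=2 j=2: A[i]=20>B[j]=16 take 16, j++
i=2 j=3: A[i]=20<=B[j]=21 take 20, i++
i=3 j=3: A[i]=31>B[j]=21 take 21, j++
i=3 j=4: A[i]=31>B[j]=23 take 23, j++
i=3 j=5: A[i]=31>B[j]=24 take 24, j++
i=3 j=6: A[i]=31>B[j]=26 take 26, j++
i=3 j=7: A[i]=31>B[j]=28 take 28, j++
i=3 j=8: A[i]=31<=B[j]=37 take 31, i++
i=4 j=8: A done, take B[j]=37, j++

[3, 14, 16, 20, 21, 23, 24, 26, 28, 31, 37]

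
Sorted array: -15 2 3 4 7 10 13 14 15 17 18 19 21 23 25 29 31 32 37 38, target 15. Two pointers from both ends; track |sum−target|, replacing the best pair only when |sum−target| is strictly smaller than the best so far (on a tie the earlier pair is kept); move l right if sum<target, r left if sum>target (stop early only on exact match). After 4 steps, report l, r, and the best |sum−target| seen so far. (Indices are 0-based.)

l=0, r=15, best |Δ|=1

[0,19] -15+38=23 d=8 * → r--
[0,18] -15+37=22 d=7 * → r--
[0,17] -15+32=17 d=2 * → r--
[0,16] -15+31=16 d=1 * → r--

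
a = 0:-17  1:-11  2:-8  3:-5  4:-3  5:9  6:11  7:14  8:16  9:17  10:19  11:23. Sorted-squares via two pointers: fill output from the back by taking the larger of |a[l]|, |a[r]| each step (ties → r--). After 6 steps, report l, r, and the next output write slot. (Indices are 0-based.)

[0,11] |-17|<=|23| out[11]=529 → r--
[0,10] |-17|<=|19| out[10]=361 → r--
[0,9] |-17|<=|17| out[9]=289 → r--
[0,8] |-17|>|16| out[8]=289 → l++
[1,8] |-11|<=|16| out[7]=256 → r--
[1,7] |-11|<=|14| out[6]=196 → r--

l=1, r=6, next write slot=5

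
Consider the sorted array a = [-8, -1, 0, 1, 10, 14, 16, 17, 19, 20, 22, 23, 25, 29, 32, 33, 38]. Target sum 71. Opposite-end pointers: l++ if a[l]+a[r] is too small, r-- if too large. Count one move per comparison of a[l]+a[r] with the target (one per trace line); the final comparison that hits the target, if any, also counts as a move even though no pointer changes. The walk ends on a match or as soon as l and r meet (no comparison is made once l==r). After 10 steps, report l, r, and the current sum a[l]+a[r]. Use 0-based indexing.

l=10, r=16, sum=60

l=0 r=16: -8+38=30 <71, l++
l=1 r=16: -1+38=37 <71, l++
l=2 r=16: 0+38=38 <71, l++
l=3 r=16: 1+38=39 <71, l++
l=4 r=16: 10+38=48 <71, l++
l=5 r=16: 14+38=52 <71, l++
l=6 r=16: 16+38=54 <71, l++
l=7 r=16: 17+38=55 <71, l++
l=8 r=16: 19+38=57 <71, l++
l=9 r=16: 20+38=58 <71, l++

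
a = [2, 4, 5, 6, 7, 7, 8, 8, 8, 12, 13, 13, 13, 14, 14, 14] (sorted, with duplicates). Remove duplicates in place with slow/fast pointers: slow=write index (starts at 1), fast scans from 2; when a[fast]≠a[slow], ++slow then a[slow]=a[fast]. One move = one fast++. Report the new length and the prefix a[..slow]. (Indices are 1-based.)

length 9; prefix = [2, 4, 5, 6, 7, 8, 12, 13, 14]

slow=1 fast=2: a[fast]=4≠a[slow]=2 write a[2]=4, slow++,fast++
slow=2 fast=3: a[fast]=5≠a[slow]=4 write a[3]=5, slow++,fast++
slow=3 fast=4: a[fast]=6≠a[slow]=5 write a[4]=6, slow++,fast++
slow=4 fast=5: a[fast]=7≠a[slow]=6 write a[5]=7, slow++,fast++
slow=5 fast=6: a[fast]=7=a[slow] dup, fast++
slow=5 fast=7: a[fast]=8≠a[slow]=7 write a[6]=8, slow++,fast++
slow=6 fast=8: a[fast]=8=a[slow] dup, fast++
slow=6 fast=9: a[fast]=8=a[slow] dup, fast++
slow=6 fast=10: a[fast]=12≠a[slow]=8 write a[7]=12, slow++,fast++
slow=7 fast=11: a[fast]=13≠a[slow]=12 write a[8]=13, slow++,fast++
slow=8 fast=12: a[fast]=13=a[slow] dup, fast++
slow=8 fast=13: a[fast]=13=a[slow] dup, fast++
slow=8 fast=14: a[fast]=14≠a[slow]=13 write a[9]=14, slow++,fast++
slow=9 fast=15: a[fast]=14=a[slow] dup, fast++
slow=9 fast=16: a[fast]=14=a[slow] dup, fast++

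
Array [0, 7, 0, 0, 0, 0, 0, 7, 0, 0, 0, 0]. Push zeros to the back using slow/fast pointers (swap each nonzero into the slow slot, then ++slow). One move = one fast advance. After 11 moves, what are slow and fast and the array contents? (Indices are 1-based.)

slow=1 fast=1: a[fast]=0, fast++
slow=1 fast=2: a[fast]=7≠0 swap→a[1]=7, slow++,fast++
slow=2 fast=3: a[fast]=0, fast++
slow=2 fast=4: a[fast]=0, fast++
slow=2 fast=5: a[fast]=0, fast++
slow=2 fast=6: a[fast]=0, fast++
slow=2 fast=7: a[fast]=0, fast++
slow=2 fast=8: a[fast]=7≠0 swap→a[2]=7, slow++,fast++
slow=3 fast=9: a[fast]=0, fast++
slow=3 fast=10: a[fast]=0, fast++
slow=3 fast=11: a[fast]=0, fast++

slow=3, fast=12, a=[7, 7, 0, 0, 0, 0, 0, 0, 0, 0, 0, 0]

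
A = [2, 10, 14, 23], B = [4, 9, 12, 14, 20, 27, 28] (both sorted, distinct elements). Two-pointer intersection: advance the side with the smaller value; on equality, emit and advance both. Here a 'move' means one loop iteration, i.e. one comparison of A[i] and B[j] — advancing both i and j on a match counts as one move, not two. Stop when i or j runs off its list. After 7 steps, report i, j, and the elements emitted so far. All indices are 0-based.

[i=0,j=0] 2<4 → i++
[i=1,j=0] 10>4 → j++
[i=1,j=1] 10>9 → j++
[i=1,j=2] 10<12 → i++
[i=2,j=2] 14>12 → j++
[i=2,j=3] 14==14 emit → i++,j++
[i=3,j=4] 23>20 → j++

i=3, j=5, emitted=[14]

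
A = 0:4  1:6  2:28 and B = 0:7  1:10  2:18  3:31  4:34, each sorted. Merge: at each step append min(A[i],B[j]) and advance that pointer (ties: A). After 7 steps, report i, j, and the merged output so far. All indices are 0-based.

i=0 j=0: A[i]=4<=B[j]=7 take 4, i++
i=1 j=0: A[i]=6<=B[j]=7 take 6, i++
i=2 j=0: A[i]=28>B[j]=7 take 7, j++
i=2 j=1: A[i]=28>B[j]=10 take 10, j++
i=2 j=2: A[i]=28>B[j]=18 take 18, j++
i=2 j=3: A[i]=28<=B[j]=31 take 28, i++
i=3 j=3: A done, take B[j]=31, j++

i=3, j=4, merged so far=[4, 6, 7, 10, 18, 28, 31]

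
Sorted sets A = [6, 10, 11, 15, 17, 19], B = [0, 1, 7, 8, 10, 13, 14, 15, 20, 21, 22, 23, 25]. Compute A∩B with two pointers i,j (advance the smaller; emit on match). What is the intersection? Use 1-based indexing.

i=1 j=1: 6>0, j++
i=1 j=2: 6>1, j++
i=1 j=3: 6<7, i++
i=2 j=3: 10>7, j++
i=2 j=4: 10>8, j++
i=2 j=5: 10==10 emit, i++,j++
i=3 j=6: 11<13, i++
i=4 j=6: 15>13, j++
i=4 j=7: 15>14, j++
i=4 j=8: 15==15 emit, i++,j++
i=5 j=9: 17<20, i++
i=6 j=9: 19<20, i++

intersection = [10, 15]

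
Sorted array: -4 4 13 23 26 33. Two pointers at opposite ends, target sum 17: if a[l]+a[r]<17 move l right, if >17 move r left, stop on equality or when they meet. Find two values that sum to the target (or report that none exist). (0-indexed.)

(4, 13)

l=0 r=5: -4+33=29 >17, r--
l=0 r=4: -4+26=22 >17, r--
l=0 r=3: -4+23=19 >17, r--
l=0 r=2: -4+13=9 <17, l++
l=1 r=2: 4+13=17, found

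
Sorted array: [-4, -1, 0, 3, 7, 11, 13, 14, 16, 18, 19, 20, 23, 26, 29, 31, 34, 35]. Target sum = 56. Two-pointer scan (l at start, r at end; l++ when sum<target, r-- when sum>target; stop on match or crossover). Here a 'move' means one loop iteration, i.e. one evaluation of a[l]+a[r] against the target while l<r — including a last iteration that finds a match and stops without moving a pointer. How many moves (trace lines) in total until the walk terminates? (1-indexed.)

l=1 r=18: -4+35=31 <56, l++
l=2 r=18: -1+35=34 <56, l++
l=3 r=18: 0+35=35 <56, l++
l=4 r=18: 3+35=38 <56, l++
l=5 r=18: 7+35=42 <56, l++
l=6 r=18: 11+35=46 <56, l++
l=7 r=18: 13+35=48 <56, l++
l=8 r=18: 14+35=49 <56, l++
l=9 r=18: 16+35=51 <56, l++
l=10 r=18: 18+35=53 <56, l++
l=11 r=18: 19+35=54 <56, l++
l=12 r=18: 20+35=55 <56, l++
l=13 r=18: 23+35=58 >56, r--
l=13 r=17: 23+34=57 >56, r--
l=13 r=16: 23+31=54 <56, l++
l=14 r=16: 26+31=57 >56, r--
l=14 r=15: 26+29=55 <56, l++

17 moves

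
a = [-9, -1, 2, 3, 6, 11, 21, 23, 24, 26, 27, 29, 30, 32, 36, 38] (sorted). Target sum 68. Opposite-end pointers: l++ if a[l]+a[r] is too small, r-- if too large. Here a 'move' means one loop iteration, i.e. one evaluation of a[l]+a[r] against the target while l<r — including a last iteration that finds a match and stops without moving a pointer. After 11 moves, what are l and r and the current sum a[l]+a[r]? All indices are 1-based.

l=12, r=16, sum=67

[1,16] -9+38=29 <68 → l++
[2,16] -1+38=37 <68 → l++
[3,16] 2+38=40 <68 → l++
[4,16] 3+38=41 <68 → l++
[5,16] 6+38=44 <68 → l++
[6,16] 11+38=49 <68 → l++
[7,16] 21+38=59 <68 → l++
[8,16] 23+38=61 <68 → l++
[9,16] 24+38=62 <68 → l++
[10,16] 26+38=64 <68 → l++
[11,16] 27+38=65 <68 → l++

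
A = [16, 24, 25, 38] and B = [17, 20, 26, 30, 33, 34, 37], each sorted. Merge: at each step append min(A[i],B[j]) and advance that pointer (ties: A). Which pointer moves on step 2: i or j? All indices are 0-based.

i=0 j=0: A[i]=16<=B[j]=17 take 16, i++
i=1 j=0: A[i]=24>B[j]=17 take 17, j++

j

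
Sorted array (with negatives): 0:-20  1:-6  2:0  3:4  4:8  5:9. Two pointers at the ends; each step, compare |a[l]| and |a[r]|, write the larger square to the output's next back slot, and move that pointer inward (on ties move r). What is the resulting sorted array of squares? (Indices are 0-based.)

[0, 16, 36, 64, 81, 400]

[0,5] |-20|>|9| out[5]=400 → l++
[1,5] |-6|<=|9| out[4]=81 → r--
[1,4] |-6|<=|8| out[3]=64 → r--
[1,3] |-6|>|4| out[2]=36 → l++
[2,3] |0|<=|4| out[1]=16 → r--
[2,2] |0|<=|0| out[0]=0 → r--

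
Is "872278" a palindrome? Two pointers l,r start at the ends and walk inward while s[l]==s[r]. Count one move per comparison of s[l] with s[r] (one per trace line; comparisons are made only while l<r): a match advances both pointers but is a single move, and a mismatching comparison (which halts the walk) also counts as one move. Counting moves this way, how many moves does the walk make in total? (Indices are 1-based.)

3 moves

l=1 r=6: '8'=='8', l++,r--
l=2 r=5: '7'=='7', l++,r--
l=3 r=4: '2'=='2', l++,r--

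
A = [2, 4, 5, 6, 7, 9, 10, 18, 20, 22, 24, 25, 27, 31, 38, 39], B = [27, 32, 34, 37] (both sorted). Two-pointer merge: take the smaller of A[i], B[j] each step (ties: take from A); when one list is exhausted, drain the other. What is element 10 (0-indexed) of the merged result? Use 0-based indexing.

[i=0,j=0] A[i]=2<=B[j]=27 take 2 → i++
[i=1,j=0] A[i]=4<=B[j]=27 take 4 → i++
[i=2,j=0] A[i]=5<=B[j]=27 take 5 → i++
[i=3,j=0] A[i]=6<=B[j]=27 take 6 → i++
[i=4,j=0] A[i]=7<=B[j]=27 take 7 → i++
[i=5,j=0] A[i]=9<=B[j]=27 take 9 → i++
[i=6,j=0] A[i]=10<=B[j]=27 take 10 → i++
[i=7,j=0] A[i]=18<=B[j]=27 take 18 → i++
[i=8,j=0] A[i]=20<=B[j]=27 take 20 → i++
[i=9,j=0] A[i]=22<=B[j]=27 take 22 → i++
[i=10,j=0] A[i]=24<=B[j]=27 take 24 → i++
[i=11,j=0] A[i]=25<=B[j]=27 take 25 → i++
[i=12,j=0] A[i]=27<=B[j]=27 take 27 → i++
[i=13,j=0] A[i]=31>B[j]=27 take 27 → j++
[i=13,j=1] A[i]=31<=B[j]=32 take 31 → i++
[i=14,j=1] A[i]=38>B[j]=32 take 32 → j++
[i=14,j=2] A[i]=38>B[j]=34 take 34 → j++
[i=14,j=3] A[i]=38>B[j]=37 take 37 → j++
[i=14,j=4] B done, take A[i]=38 → i++
[i=15,j=4] B done, take A[i]=39 → i++

merged[10] = 24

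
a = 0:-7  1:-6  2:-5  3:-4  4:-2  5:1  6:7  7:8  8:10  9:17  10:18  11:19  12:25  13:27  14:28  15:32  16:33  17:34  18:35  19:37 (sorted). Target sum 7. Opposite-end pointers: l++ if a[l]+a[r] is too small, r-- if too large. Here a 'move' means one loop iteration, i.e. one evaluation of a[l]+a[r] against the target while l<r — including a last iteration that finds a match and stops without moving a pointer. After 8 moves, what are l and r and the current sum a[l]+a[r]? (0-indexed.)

l=0, r=11, sum=12

[0,19] -7+37=30 >7 → r--
[0,18] -7+35=28 >7 → r--
[0,17] -7+34=27 >7 → r--
[0,16] -7+33=26 >7 → r--
[0,15] -7+32=25 >7 → r--
[0,14] -7+28=21 >7 → r--
[0,13] -7+27=20 >7 → r--
[0,12] -7+25=18 >7 → r--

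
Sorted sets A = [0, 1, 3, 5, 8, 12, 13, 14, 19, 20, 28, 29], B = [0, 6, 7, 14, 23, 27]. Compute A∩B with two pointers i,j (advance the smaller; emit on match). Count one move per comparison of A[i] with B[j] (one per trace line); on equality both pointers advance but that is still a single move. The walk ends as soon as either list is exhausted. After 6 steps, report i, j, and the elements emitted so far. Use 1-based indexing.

i=1 j=1: 0==0 emit, i++,j++
i=2 j=2: 1<6, i++
i=3 j=2: 3<6, i++
i=4 j=2: 5<6, i++
i=5 j=2: 8>6, j++
i=5 j=3: 8>7, j++

i=5, j=4, emitted=[0]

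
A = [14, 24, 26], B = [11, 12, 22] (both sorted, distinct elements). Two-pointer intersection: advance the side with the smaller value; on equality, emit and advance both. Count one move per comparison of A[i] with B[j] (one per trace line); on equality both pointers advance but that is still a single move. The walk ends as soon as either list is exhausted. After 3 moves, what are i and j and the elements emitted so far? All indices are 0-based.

i=0 j=0: 14>11, j++
i=0 j=1: 14>12, j++
i=0 j=2: 14<22, i++

i=1, j=2, emitted=[]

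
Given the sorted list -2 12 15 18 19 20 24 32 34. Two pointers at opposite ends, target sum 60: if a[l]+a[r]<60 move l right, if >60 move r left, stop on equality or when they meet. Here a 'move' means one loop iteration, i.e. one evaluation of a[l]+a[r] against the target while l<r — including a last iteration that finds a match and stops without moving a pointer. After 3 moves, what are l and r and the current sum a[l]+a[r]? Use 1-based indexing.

[1,9] -2+34=32 <60 → l++
[2,9] 12+34=46 <60 → l++
[3,9] 15+34=49 <60 → l++

l=4, r=9, sum=52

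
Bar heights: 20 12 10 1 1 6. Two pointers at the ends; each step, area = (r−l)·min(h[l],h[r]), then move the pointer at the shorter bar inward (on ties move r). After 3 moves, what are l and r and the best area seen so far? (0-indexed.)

l=0, r=2, best area=30

l=0 r=5: min(20,6)*5=30 best=30 *, r--
l=0 r=4: min(20,1)*4=4 best=30, r--
l=0 r=3: min(20,1)*3=3 best=30, r--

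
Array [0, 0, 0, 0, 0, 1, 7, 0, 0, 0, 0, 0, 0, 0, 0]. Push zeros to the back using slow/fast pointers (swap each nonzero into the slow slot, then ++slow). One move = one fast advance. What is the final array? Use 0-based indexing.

(s=0,f=0) a[fast]=0 → fast++
(s=0,f=1) a[fast]=0 → fast++
(s=0,f=2) a[fast]=0 → fast++
(s=0,f=3) a[fast]=0 → fast++
(s=0,f=4) a[fast]=0 → fast++
(s=0,f=5) a[fast]=1≠0 swap→a[0]=1 → slow++,fast++
(s=1,f=6) a[fast]=7≠0 swap→a[1]=7 → slow++,fast++
(s=2,f=7) a[fast]=0 → fast++
(s=2,f=8) a[fast]=0 → fast++
(s=2,f=9) a[fast]=0 → fast++
(s=2,f=10) a[fast]=0 → fast++
(s=2,f=11) a[fast]=0 → fast++
(s=2,f=12) a[fast]=0 → fast++
(s=2,f=13) a[fast]=0 → fast++
(s=2,f=14) a[fast]=0 → fast++

[1, 7, 0, 0, 0, 0, 0, 0, 0, 0, 0, 0, 0, 0, 0]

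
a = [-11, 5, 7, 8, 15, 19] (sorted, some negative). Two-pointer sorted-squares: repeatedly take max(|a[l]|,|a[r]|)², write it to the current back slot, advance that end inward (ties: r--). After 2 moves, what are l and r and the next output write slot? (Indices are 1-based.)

l=1, r=4, next write slot=4

l=1 r=6: |-11|<=|19| out[6]=361, r--
l=1 r=5: |-11|<=|15| out[5]=225, r--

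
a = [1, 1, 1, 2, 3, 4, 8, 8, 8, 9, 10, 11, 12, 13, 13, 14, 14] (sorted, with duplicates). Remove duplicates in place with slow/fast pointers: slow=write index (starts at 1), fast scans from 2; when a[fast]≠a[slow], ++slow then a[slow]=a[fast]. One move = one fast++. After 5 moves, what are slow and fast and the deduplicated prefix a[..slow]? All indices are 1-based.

(s=1,f=2) a[fast]=1=a[slow] dup → fast++
(s=1,f=3) a[fast]=1=a[slow] dup → fast++
(s=1,f=4) a[fast]=2≠a[slow]=1 write a[2]=2 → slow++,fast++
(s=2,f=5) a[fast]=3≠a[slow]=2 write a[3]=3 → slow++,fast++
(s=3,f=6) a[fast]=4≠a[slow]=3 write a[4]=4 → slow++,fast++

slow=4, fast=7, prefix=[1, 2, 3, 4]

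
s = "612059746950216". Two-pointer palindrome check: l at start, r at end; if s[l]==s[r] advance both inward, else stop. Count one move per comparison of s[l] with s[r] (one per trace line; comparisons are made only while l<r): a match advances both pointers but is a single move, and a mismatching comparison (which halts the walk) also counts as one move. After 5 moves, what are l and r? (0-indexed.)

[0,14] '6'=='6' → l++,r--
[1,13] '1'=='1' → l++,r--
[2,12] '2'=='2' → l++,r--
[3,11] '0'=='0' → l++,r--
[4,10] '5'=='5' → l++,r--

l=5, r=9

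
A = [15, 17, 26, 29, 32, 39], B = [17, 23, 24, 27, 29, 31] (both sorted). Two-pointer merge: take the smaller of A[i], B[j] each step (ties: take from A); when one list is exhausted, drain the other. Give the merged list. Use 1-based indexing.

[i=1,j=1] A[i]=15<=B[j]=17 take 15 → i++
[i=2,j=1] A[i]=17<=B[j]=17 take 17 → i++
[i=3,j=1] A[i]=26>B[j]=17 take 17 → j++
[i=3,j=2] A[i]=26>B[j]=23 take 23 → j++
[i=3,j=3] A[i]=26>B[j]=24 take 24 → j++
[i=3,j=4] A[i]=26<=B[j]=27 take 26 → i++
[i=4,j=4] A[i]=29>B[j]=27 take 27 → j++
[i=4,j=5] A[i]=29<=B[j]=29 take 29 → i++
[i=5,j=5] A[i]=32>B[j]=29 take 29 → j++
[i=5,j=6] A[i]=32>B[j]=31 take 31 → j++
[i=5,j=7] B done, take A[i]=32 → i++
[i=6,j=7] B done, take A[i]=39 → i++

[15, 17, 17, 23, 24, 26, 27, 29, 29, 31, 32, 39]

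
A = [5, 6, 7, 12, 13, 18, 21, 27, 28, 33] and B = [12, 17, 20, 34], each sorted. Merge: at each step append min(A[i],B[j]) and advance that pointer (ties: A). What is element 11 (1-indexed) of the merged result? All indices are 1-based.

merged[11] = 27

i=1 j=1: A[i]=5<=B[j]=12 take 5, i++
i=2 j=1: A[i]=6<=B[j]=12 take 6, i++
i=3 j=1: A[i]=7<=B[j]=12 take 7, i++
i=4 j=1: A[i]=12<=B[j]=12 take 12, i++
i=5 j=1: A[i]=13>B[j]=12 take 12, j++
i=5 j=2: A[i]=13<=B[j]=17 take 13, i++
i=6 j=2: A[i]=18>B[j]=17 take 17, j++
i=6 j=3: A[i]=18<=B[j]=20 take 18, i++
i=7 j=3: A[i]=21>B[j]=20 take 20, j++
i=7 j=4: A[i]=21<=B[j]=34 take 21, i++
i=8 j=4: A[i]=27<=B[j]=34 take 27, i++
i=9 j=4: A[i]=28<=B[j]=34 take 28, i++
i=10 j=4: A[i]=33<=B[j]=34 take 33, i++
i=11 j=4: A done, take B[j]=34, j++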